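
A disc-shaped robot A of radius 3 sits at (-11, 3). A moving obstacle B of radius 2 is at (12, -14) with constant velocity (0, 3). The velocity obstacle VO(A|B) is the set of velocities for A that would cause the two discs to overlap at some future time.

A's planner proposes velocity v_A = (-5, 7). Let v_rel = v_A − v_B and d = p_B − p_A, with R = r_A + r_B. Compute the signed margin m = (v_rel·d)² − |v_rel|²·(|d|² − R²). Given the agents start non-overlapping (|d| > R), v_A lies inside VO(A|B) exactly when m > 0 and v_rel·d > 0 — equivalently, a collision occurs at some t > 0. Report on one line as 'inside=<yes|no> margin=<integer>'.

d = (23, -17),  |d|² = 818;  R = 3+2 = 5,  c = 818−5² = 793
v_rel = (-5, 4),  |v_rel|² = 41;  v_rel·d = (-5)·(23) + (4)·(-17) = -183
41·t² + 366·t + 793 = 0  ⇒  m = (-183)² − 41·793 = 976
m = 976 > 0,  v_rel·d = -183 < 0  ⇒  outside

inside=no margin=976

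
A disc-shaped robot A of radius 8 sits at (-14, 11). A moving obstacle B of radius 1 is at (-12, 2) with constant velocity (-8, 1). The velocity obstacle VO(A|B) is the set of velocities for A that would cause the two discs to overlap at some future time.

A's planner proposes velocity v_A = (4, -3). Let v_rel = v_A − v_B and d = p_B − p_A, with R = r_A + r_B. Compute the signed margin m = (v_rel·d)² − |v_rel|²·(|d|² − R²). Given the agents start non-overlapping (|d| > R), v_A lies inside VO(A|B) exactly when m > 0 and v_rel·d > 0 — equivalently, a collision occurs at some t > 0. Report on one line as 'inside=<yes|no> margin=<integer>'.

d = (2, -9),  |d|² = 85;  R = 8+1 = 9,  c = 85−9² = 4
v_rel = (12, -4),  |v_rel|² = 160;  v_rel·d = (12)·(2) + (-4)·(-9) = 60
160·t² − 120·t + 4 = 0  ⇒  m = 60² − 160·4 = 2960
m = 2960 > 0,  v_rel·d = 60 > 0  ⇒  inside

inside=yes margin=2960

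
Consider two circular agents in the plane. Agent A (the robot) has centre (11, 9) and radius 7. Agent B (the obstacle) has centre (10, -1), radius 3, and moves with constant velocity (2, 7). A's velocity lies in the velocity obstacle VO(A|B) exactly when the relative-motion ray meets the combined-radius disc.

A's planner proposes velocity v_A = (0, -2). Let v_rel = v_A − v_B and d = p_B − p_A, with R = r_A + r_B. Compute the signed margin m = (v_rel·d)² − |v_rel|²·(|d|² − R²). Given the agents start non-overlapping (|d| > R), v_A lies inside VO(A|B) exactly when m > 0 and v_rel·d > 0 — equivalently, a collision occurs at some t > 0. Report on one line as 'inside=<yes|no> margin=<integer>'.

d = (-1, -10),  |d|² = 101;  R = 7+3 = 10,  c = 101−10² = 1
v_rel = (-2, -9),  |v_rel|² = 85;  v_rel·d = (-2)·(-1) + (-9)·(-10) = 92
85·t² − 184·t + 1 = 0  ⇒  m = 92² − 85·1 = 8379
m = 8379 > 0,  v_rel·d = 92 > 0  ⇒  inside

inside=yes margin=8379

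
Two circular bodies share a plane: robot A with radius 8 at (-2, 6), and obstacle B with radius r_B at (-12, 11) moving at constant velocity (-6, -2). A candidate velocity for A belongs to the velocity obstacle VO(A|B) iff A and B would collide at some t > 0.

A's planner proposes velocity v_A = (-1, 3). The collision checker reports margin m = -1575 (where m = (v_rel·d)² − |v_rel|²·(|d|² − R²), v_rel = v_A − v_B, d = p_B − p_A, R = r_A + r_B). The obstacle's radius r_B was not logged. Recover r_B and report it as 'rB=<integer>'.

m = -1575
d = (-10, 5);  v_rel = (5, 5),  |v_rel|² = 50
v_rel×d = (5)·(5) − (5)·(-10) = 75
since m = R²·50 − 75²:  R² = (5625 + -1575) / 50 = 81
R = √81 = 9  ⇒  r_B = 9 − 8 = 1

rB=1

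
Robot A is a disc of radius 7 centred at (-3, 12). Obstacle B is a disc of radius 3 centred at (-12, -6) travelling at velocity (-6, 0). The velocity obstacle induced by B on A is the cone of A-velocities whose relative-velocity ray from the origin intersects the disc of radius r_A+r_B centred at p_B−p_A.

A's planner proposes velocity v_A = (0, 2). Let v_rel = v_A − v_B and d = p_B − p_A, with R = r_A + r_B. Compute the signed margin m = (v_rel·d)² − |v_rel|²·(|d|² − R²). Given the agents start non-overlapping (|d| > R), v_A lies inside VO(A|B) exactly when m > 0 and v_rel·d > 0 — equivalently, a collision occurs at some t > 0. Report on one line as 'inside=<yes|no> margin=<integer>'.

d = (-9, -18),  |d|² = 405;  R = 7+3 = 10,  c = 405−10² = 305
v_rel = (6, 2),  |v_rel|² = 40;  v_rel·d = (6)·(-9) + (2)·(-18) = -90
40·t² + 180·t + 305 = 0  ⇒  m = (-90)² − 40·305 = -4100
m = -4100 < 0,  v_rel·d = -90 < 0  ⇒  outside

inside=no margin=-4100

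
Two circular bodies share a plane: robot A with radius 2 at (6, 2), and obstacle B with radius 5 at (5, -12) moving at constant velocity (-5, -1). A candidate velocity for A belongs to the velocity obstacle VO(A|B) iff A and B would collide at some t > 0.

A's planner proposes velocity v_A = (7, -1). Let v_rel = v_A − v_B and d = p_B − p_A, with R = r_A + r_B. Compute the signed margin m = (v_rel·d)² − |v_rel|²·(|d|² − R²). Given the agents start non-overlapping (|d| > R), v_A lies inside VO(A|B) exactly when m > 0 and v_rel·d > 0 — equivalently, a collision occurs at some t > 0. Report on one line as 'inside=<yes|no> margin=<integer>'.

d = (-1, -14),  |d|² = 197;  R = 2+5 = 7,  c = 197−7² = 148
v_rel = (12, 0),  |v_rel|² = 144;  v_rel·d = (12)·(-1) + (0)·(-14) = -12
144·t² + 24·t + 148 = 0  ⇒  m = (-12)² − 144·148 = -21168
m = -21168 < 0,  v_rel·d = -12 < 0  ⇒  outside

inside=no margin=-21168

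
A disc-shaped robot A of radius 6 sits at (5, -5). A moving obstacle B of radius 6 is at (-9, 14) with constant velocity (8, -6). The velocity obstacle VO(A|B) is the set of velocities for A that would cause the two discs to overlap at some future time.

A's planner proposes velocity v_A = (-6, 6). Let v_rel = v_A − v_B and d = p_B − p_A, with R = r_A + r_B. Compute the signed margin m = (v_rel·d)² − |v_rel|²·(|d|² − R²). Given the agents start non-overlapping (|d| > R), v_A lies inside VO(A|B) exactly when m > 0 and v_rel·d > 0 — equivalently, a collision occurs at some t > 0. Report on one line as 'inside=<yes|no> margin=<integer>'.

d = (-14, 19),  |d|² = 557;  R = 6+6 = 12,  c = 557−12² = 413
v_rel = (-14, 12),  |v_rel|² = 340;  v_rel·d = (-14)·(-14) + (12)·(19) = 424
340·t² − 848·t + 413 = 0  ⇒  m = 424² − 340·413 = 39356
m = 39356 > 0,  v_rel·d = 424 > 0  ⇒  inside

inside=yes margin=39356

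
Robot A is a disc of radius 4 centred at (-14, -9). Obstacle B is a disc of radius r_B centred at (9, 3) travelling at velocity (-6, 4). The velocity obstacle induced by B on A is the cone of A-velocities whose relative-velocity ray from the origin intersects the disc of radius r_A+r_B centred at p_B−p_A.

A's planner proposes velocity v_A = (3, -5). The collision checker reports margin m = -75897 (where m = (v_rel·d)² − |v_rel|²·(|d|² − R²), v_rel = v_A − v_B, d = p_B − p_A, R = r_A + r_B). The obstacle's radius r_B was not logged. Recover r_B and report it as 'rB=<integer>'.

m = -75897
d = (23, 12);  v_rel = (9, -9),  |v_rel|² = 162
v_rel×d = (9)·(12) − (-9)·(23) = 315
since m = R²·162 − 315²:  R² = (99225 + -75897) / 162 = 144
R = √144 = 12  ⇒  r_B = 12 − 4 = 8

rB=8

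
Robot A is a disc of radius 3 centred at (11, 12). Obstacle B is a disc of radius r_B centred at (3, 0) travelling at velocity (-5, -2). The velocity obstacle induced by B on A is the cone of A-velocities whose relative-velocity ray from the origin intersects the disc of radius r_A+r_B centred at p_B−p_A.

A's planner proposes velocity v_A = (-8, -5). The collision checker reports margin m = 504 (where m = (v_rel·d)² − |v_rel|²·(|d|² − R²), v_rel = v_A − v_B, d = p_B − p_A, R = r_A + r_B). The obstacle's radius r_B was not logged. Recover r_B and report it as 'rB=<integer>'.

m = 504
d = (-8, -12);  v_rel = (-3, -3),  |v_rel|² = 18
v_rel×d = (-3)·(-12) − (-3)·(-8) = 12
since m = R²·18 − 12²:  R² = (144 + 504) / 18 = 36
R = √36 = 6  ⇒  r_B = 6 − 3 = 3

rB=3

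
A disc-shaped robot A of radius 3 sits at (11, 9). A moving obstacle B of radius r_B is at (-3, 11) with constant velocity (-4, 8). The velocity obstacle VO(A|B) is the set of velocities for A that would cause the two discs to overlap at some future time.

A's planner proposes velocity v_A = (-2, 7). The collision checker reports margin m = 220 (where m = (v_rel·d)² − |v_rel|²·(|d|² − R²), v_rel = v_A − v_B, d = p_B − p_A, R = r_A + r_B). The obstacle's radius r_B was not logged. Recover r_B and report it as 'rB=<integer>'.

m = 220
d = (-14, 2);  v_rel = (2, -1),  |v_rel|² = 5
v_rel×d = (2)·(2) − (-1)·(-14) = -10
since m = R²·5 − (-10)²:  R² = (100 + 220) / 5 = 64
R = √64 = 8  ⇒  r_B = 8 − 3 = 5

rB=5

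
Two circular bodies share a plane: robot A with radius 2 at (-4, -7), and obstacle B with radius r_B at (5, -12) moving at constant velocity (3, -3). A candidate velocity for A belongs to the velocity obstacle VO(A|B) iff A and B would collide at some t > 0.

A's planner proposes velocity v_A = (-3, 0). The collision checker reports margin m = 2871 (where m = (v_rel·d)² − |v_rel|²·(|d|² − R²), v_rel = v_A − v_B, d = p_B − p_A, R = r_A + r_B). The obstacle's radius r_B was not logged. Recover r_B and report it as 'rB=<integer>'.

m = 2871
d = (9, -5);  v_rel = (-6, 3),  |v_rel|² = 45
v_rel×d = (-6)·(-5) − (3)·(9) = 3
since m = R²·45 − 3²:  R² = (9 + 2871) / 45 = 64
R = √64 = 8  ⇒  r_B = 8 − 2 = 6

rB=6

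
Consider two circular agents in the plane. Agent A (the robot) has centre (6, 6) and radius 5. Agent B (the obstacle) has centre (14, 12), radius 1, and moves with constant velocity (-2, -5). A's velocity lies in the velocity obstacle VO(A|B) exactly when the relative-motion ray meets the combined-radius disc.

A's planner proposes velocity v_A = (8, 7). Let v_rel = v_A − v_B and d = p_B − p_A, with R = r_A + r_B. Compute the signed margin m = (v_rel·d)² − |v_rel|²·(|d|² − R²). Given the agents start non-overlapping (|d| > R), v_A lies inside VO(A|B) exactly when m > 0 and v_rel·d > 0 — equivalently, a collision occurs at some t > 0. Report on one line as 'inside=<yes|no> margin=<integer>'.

d = (8, 6),  |d|² = 100;  R = 5+1 = 6,  c = 100−6² = 64
v_rel = (10, 12),  |v_rel|² = 244;  v_rel·d = (10)·(8) + (12)·(6) = 152
244·t² − 304·t + 64 = 0  ⇒  m = 152² − 244·64 = 7488
m = 7488 > 0,  v_rel·d = 152 > 0  ⇒  inside

inside=yes margin=7488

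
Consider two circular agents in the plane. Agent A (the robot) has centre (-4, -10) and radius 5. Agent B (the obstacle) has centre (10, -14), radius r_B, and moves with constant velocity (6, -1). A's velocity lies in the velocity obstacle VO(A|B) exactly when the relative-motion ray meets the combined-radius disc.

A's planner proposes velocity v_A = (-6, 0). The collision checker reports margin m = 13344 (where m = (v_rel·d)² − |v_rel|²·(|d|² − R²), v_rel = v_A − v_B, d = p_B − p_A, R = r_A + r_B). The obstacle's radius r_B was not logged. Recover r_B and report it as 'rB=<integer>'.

m = 13344
d = (14, -4);  v_rel = (-12, 1),  |v_rel|² = 145
v_rel×d = (-12)·(-4) − (1)·(14) = 34
since m = R²·145 − 34²:  R² = (1156 + 13344) / 145 = 100
R = √100 = 10  ⇒  r_B = 10 − 5 = 5

rB=5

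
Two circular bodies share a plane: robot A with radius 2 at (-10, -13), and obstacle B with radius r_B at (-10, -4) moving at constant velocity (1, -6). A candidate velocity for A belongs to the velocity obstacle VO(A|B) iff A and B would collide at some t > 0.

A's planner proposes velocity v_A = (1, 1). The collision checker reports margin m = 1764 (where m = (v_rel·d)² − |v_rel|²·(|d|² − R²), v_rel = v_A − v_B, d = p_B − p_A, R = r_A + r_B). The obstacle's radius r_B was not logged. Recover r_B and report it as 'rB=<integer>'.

m = 1764
d = (0, 9);  v_rel = (0, 7),  |v_rel|² = 49
v_rel×d = (0)·(9) − (7)·(0) = 0
since m = R²·49 − 0²:  R² = (0 + 1764) / 49 = 36
R = √36 = 6  ⇒  r_B = 6 − 2 = 4

rB=4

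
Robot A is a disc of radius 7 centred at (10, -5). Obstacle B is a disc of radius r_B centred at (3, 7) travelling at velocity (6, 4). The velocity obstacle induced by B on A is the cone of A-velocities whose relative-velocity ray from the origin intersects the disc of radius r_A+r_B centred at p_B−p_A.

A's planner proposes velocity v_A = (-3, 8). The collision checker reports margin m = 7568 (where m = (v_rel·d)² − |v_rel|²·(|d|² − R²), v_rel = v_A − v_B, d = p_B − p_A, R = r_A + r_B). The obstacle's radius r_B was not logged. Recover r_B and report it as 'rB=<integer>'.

m = 7568
d = (-7, 12);  v_rel = (-9, 4),  |v_rel|² = 97
v_rel×d = (-9)·(12) − (4)·(-7) = -80
since m = R²·97 − (-80)²:  R² = (6400 + 7568) / 97 = 144
R = √144 = 12  ⇒  r_B = 12 − 7 = 5

rB=5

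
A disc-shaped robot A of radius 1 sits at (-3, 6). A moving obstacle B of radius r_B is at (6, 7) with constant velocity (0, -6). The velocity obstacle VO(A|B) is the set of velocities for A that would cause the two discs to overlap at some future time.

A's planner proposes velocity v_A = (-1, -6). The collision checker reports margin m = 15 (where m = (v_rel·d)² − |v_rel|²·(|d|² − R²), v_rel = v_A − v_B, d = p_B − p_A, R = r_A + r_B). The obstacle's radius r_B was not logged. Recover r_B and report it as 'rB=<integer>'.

m = 15
d = (9, 1);  v_rel = (-1, 0),  |v_rel|² = 1
v_rel×d = (-1)·(1) − (0)·(9) = -1
since m = R²·1 − (-1)²:  R² = (1 + 15) / 1 = 16
R = √16 = 4  ⇒  r_B = 4 − 1 = 3

rB=3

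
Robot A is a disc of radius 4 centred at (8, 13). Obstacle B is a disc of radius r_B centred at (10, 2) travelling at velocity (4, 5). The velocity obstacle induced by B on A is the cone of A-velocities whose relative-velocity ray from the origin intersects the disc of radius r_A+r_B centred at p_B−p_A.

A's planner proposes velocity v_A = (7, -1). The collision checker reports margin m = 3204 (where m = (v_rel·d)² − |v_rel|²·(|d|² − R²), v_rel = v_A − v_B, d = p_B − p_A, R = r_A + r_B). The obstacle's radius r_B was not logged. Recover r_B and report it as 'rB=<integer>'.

m = 3204
d = (2, -11);  v_rel = (3, -6),  |v_rel|² = 45
v_rel×d = (3)·(-11) − (-6)·(2) = -21
since m = R²·45 − (-21)²:  R² = (441 + 3204) / 45 = 81
R = √81 = 9  ⇒  r_B = 9 − 4 = 5

rB=5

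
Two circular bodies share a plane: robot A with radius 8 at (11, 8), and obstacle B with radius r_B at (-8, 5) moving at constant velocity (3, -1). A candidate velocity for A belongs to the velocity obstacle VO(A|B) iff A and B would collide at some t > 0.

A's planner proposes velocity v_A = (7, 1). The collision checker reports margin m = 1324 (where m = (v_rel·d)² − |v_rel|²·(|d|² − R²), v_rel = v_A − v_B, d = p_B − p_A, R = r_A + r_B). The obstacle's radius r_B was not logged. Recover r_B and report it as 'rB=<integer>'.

m = 1324
d = (-19, -3);  v_rel = (4, 2),  |v_rel|² = 20
v_rel×d = (4)·(-3) − (2)·(-19) = 26
since m = R²·20 − 26²:  R² = (676 + 1324) / 20 = 100
R = √100 = 10  ⇒  r_B = 10 − 8 = 2

rB=2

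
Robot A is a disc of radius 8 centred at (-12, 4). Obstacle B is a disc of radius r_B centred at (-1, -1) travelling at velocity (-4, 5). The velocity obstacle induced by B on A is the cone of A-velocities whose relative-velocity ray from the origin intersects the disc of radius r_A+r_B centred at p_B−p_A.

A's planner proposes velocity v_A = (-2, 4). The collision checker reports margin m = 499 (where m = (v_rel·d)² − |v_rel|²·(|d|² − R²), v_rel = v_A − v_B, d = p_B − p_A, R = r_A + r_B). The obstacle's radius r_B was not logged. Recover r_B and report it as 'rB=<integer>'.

m = 499
d = (11, -5);  v_rel = (2, -1),  |v_rel|² = 5
v_rel×d = (2)·(-5) − (-1)·(11) = 1
since m = R²·5 − 1²:  R² = (1 + 499) / 5 = 100
R = √100 = 10  ⇒  r_B = 10 − 8 = 2

rB=2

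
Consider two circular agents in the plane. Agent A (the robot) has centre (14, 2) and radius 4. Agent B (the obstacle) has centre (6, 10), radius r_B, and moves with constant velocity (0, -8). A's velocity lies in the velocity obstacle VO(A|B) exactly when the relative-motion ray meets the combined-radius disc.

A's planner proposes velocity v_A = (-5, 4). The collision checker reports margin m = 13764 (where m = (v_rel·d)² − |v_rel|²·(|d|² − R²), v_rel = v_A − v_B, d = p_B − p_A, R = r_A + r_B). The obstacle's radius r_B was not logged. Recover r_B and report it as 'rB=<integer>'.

m = 13764
d = (-8, 8);  v_rel = (-5, 12),  |v_rel|² = 169
v_rel×d = (-5)·(8) − (12)·(-8) = 56
since m = R²·169 − 56²:  R² = (3136 + 13764) / 169 = 100
R = √100 = 10  ⇒  r_B = 10 − 4 = 6

rB=6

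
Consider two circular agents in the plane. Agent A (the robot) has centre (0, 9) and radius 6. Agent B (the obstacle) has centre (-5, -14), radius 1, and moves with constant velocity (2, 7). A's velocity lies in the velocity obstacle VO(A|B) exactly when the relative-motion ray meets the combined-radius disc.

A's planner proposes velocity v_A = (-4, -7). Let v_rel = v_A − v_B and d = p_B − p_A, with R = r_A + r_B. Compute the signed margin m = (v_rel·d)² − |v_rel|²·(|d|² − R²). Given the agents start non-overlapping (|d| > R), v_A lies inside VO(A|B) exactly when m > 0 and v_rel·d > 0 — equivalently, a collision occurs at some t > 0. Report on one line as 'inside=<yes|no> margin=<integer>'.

d = (-5, -23),  |d|² = 554;  R = 6+1 = 7,  c = 554−7² = 505
v_rel = (-6, -14),  |v_rel|² = 232;  v_rel·d = (-6)·(-5) + (-14)·(-23) = 352
232·t² − 704·t + 505 = 0  ⇒  m = 352² − 232·505 = 6744
m = 6744 > 0,  v_rel·d = 352 > 0  ⇒  inside

inside=yes margin=6744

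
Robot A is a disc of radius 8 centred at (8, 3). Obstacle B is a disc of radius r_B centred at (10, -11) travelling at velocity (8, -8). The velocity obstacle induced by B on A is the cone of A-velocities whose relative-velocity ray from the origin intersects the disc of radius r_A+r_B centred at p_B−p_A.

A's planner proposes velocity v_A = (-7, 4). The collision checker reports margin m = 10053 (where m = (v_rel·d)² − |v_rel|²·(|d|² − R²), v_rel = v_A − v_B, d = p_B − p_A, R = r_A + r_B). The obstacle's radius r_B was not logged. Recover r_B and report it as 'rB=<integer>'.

m = 10053
d = (2, -14);  v_rel = (-15, 12),  |v_rel|² = 369
v_rel×d = (-15)·(-14) − (12)·(2) = 186
since m = R²·369 − 186²:  R² = (34596 + 10053) / 369 = 121
R = √121 = 11  ⇒  r_B = 11 − 8 = 3

rB=3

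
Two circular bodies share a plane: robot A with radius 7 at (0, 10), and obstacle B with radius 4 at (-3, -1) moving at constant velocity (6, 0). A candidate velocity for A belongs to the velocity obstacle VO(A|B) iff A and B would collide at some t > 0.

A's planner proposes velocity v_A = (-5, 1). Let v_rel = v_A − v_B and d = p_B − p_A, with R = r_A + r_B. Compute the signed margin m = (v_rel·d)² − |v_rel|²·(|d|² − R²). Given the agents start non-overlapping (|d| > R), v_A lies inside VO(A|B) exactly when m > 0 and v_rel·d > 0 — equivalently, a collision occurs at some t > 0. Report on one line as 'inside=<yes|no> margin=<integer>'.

d = (-3, -11),  |d|² = 130;  R = 7+4 = 11,  c = 130−11² = 9
v_rel = (-11, 1),  |v_rel|² = 122;  v_rel·d = (-11)·(-3) + (1)·(-11) = 22
122·t² − 44·t + 9 = 0  ⇒  m = 22² − 122·9 = -614
m = -614 < 0,  v_rel·d = 22 > 0  ⇒  outside

inside=no margin=-614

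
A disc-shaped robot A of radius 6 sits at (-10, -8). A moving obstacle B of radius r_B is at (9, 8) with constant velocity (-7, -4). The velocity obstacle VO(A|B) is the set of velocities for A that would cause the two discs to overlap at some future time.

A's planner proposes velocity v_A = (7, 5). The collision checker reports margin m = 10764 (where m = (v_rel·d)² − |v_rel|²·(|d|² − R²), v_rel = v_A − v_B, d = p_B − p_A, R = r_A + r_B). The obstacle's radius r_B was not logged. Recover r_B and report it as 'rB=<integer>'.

m = 10764
d = (19, 16);  v_rel = (14, 9),  |v_rel|² = 277
v_rel×d = (14)·(16) − (9)·(19) = 53
since m = R²·277 − 53²:  R² = (2809 + 10764) / 277 = 49
R = √49 = 7  ⇒  r_B = 7 − 6 = 1

rB=1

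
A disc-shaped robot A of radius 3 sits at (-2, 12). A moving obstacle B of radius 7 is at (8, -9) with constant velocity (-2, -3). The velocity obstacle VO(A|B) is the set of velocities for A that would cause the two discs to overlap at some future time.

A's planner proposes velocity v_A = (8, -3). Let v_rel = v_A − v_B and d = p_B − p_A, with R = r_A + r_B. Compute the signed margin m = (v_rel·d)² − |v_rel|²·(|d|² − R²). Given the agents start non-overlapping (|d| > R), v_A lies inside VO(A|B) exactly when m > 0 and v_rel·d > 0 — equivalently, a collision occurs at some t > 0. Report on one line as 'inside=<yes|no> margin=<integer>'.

d = (10, -21),  |d|² = 541;  R = 3+7 = 10,  c = 541−10² = 441
v_rel = (10, 0),  |v_rel|² = 100;  v_rel·d = (10)·(10) + (0)·(-21) = 100
100·t² − 200·t + 441 = 0  ⇒  m = 100² − 100·441 = -34100
m = -34100 < 0,  v_rel·d = 100 > 0  ⇒  outside

inside=no margin=-34100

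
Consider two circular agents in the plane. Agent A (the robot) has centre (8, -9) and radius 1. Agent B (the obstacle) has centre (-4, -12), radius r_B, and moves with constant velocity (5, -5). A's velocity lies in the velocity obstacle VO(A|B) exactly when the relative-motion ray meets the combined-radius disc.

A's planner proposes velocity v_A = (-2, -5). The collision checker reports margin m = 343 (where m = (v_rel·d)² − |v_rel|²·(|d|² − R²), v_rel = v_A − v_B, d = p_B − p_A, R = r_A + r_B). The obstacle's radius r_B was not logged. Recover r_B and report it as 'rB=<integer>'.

m = 343
d = (-12, -3);  v_rel = (-7, 0),  |v_rel|² = 49
v_rel×d = (-7)·(-3) − (0)·(-12) = 21
since m = R²·49 − 21²:  R² = (441 + 343) / 49 = 16
R = √16 = 4  ⇒  r_B = 4 − 1 = 3

rB=3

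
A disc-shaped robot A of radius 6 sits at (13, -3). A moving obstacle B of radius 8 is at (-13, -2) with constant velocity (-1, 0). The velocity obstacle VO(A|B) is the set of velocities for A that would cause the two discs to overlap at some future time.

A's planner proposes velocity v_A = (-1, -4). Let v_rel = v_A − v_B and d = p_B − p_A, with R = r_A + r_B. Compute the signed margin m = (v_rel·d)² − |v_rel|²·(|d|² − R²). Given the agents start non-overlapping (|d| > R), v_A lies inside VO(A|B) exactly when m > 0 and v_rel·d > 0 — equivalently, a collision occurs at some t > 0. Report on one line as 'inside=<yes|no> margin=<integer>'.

d = (-26, 1),  |d|² = 677;  R = 6+8 = 14,  c = 677−14² = 481
v_rel = (0, -4),  |v_rel|² = 16;  v_rel·d = (0)·(-26) + (-4)·(1) = -4
16·t² + 8·t + 481 = 0  ⇒  m = (-4)² − 16·481 = -7680
m = -7680 < 0,  v_rel·d = -4 < 0  ⇒  outside

inside=no margin=-7680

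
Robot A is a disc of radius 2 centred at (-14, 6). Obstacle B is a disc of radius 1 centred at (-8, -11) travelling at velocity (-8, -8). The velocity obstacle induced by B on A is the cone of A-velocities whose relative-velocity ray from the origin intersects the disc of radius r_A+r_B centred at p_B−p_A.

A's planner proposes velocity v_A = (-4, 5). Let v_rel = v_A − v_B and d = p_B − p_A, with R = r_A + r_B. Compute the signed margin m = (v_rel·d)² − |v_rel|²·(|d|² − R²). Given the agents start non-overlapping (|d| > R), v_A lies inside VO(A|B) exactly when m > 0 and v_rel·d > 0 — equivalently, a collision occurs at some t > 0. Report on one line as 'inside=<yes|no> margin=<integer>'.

d = (6, -17),  |d|² = 325;  R = 2+1 = 3,  c = 325−3² = 316
v_rel = (4, 13),  |v_rel|² = 185;  v_rel·d = (4)·(6) + (13)·(-17) = -197
185·t² + 394·t + 316 = 0  ⇒  m = (-197)² − 185·316 = -19651
m = -19651 < 0,  v_rel·d = -197 < 0  ⇒  outside

inside=no margin=-19651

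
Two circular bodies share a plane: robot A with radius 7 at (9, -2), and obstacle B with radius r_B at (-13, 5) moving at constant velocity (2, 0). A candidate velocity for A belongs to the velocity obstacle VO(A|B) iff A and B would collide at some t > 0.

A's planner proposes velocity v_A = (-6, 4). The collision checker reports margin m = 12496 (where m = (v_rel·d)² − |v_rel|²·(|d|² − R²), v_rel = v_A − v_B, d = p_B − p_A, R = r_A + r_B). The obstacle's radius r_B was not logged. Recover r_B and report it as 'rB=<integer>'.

m = 12496
d = (-22, 7);  v_rel = (-8, 4),  |v_rel|² = 80
v_rel×d = (-8)·(7) − (4)·(-22) = 32
since m = R²·80 − 32²:  R² = (1024 + 12496) / 80 = 169
R = √169 = 13  ⇒  r_B = 13 − 7 = 6

rB=6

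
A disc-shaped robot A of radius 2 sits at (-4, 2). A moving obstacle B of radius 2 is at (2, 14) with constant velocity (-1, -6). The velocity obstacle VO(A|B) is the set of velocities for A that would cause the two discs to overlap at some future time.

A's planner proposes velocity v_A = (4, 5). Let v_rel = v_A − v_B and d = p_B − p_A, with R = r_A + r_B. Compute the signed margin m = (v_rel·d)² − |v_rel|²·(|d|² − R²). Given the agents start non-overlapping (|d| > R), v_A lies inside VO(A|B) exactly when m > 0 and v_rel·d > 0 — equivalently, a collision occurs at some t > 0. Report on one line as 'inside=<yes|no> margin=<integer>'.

d = (6, 12),  |d|² = 180;  R = 2+2 = 4,  c = 180−4² = 164
v_rel = (5, 11),  |v_rel|² = 146;  v_rel·d = (5)·(6) + (11)·(12) = 162
146·t² − 324·t + 164 = 0  ⇒  m = 162² − 146·164 = 2300
m = 2300 > 0,  v_rel·d = 162 > 0  ⇒  inside

inside=yes margin=2300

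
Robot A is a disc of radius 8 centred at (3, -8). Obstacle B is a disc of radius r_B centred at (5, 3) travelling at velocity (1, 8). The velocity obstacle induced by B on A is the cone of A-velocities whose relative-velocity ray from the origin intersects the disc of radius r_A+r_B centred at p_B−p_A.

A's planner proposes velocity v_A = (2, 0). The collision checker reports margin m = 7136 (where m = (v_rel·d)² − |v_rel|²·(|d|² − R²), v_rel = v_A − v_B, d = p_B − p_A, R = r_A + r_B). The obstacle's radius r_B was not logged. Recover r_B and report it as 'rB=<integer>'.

m = 7136
d = (2, 11);  v_rel = (1, -8),  |v_rel|² = 65
v_rel×d = (1)·(11) − (-8)·(2) = 27
since m = R²·65 − 27²:  R² = (729 + 7136) / 65 = 121
R = √121 = 11  ⇒  r_B = 11 − 8 = 3

rB=3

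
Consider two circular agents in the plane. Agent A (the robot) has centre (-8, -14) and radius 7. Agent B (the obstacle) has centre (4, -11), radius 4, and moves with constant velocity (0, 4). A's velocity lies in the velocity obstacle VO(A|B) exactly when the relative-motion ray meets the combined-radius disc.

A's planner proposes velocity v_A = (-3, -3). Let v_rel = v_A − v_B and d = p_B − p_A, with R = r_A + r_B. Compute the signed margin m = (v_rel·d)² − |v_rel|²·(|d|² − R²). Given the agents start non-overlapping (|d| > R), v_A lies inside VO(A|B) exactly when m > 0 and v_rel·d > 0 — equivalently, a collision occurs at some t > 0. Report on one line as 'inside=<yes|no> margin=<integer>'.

d = (12, 3),  |d|² = 153;  R = 7+4 = 11,  c = 153−11² = 32
v_rel = (-3, -7),  |v_rel|² = 58;  v_rel·d = (-3)·(12) + (-7)·(3) = -57
58·t² + 114·t + 32 = 0  ⇒  m = (-57)² − 58·32 = 1393
m = 1393 > 0,  v_rel·d = -57 < 0  ⇒  outside

inside=no margin=1393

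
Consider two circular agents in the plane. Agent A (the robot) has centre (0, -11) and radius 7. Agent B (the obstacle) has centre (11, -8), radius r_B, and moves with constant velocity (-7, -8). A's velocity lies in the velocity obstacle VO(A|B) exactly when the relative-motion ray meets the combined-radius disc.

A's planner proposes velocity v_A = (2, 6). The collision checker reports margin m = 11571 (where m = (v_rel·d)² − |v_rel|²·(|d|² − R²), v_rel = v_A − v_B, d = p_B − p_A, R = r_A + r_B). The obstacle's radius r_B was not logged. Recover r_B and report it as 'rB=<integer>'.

m = 11571
d = (11, 3);  v_rel = (9, 14),  |v_rel|² = 277
v_rel×d = (9)·(3) − (14)·(11) = -127
since m = R²·277 − (-127)²:  R² = (16129 + 11571) / 277 = 100
R = √100 = 10  ⇒  r_B = 10 − 7 = 3

rB=3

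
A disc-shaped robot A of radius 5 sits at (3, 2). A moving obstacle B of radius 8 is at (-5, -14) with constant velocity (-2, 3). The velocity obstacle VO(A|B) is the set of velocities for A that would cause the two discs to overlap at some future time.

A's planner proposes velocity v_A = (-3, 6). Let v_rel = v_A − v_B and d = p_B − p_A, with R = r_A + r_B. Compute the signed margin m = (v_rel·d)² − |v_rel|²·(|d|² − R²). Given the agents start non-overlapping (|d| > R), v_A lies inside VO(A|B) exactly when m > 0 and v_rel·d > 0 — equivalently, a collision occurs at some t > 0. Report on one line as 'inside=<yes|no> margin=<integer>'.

d = (-8, -16),  |d|² = 320;  R = 5+8 = 13,  c = 320−13² = 151
v_rel = (-1, 3),  |v_rel|² = 10;  v_rel·d = (-1)·(-8) + (3)·(-16) = -40
10·t² + 80·t + 151 = 0  ⇒  m = (-40)² − 10·151 = 90
m = 90 > 0,  v_rel·d = -40 < 0  ⇒  outside

inside=no margin=90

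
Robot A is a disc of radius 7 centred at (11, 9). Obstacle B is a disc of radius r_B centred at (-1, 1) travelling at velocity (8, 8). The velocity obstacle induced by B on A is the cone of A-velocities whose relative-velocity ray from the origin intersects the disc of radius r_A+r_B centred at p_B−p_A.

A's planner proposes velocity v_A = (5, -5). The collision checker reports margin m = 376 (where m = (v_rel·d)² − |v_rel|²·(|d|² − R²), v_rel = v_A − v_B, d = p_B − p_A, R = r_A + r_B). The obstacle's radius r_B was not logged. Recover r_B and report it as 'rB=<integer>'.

m = 376
d = (-12, -8);  v_rel = (-3, -13),  |v_rel|² = 178
v_rel×d = (-3)·(-8) − (-13)·(-12) = -132
since m = R²·178 − (-132)²:  R² = (17424 + 376) / 178 = 100
R = √100 = 10  ⇒  r_B = 10 − 7 = 3

rB=3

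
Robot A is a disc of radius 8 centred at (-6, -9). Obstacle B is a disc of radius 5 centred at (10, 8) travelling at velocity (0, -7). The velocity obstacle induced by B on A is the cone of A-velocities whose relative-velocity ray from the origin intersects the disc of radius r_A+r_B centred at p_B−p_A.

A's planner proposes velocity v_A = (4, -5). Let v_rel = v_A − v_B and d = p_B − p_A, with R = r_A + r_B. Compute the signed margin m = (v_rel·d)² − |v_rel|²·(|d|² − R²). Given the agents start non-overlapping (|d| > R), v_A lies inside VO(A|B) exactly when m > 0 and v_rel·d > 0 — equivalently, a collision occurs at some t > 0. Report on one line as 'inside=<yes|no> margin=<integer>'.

d = (16, 17),  |d|² = 545;  R = 8+5 = 13,  c = 545−13² = 376
v_rel = (4, 2),  |v_rel|² = 20;  v_rel·d = (4)·(16) + (2)·(17) = 98
20·t² − 196·t + 376 = 0  ⇒  m = 98² − 20·376 = 2084
m = 2084 > 0,  v_rel·d = 98 > 0  ⇒  inside

inside=yes margin=2084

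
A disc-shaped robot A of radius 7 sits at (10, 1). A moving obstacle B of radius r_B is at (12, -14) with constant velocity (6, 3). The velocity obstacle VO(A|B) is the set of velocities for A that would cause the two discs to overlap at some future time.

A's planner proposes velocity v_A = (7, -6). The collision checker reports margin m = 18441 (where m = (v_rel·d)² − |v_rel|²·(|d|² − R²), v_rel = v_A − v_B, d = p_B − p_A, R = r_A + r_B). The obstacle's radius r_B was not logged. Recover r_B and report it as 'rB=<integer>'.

m = 18441
d = (2, -15);  v_rel = (1, -9),  |v_rel|² = 82
v_rel×d = (1)·(-15) − (-9)·(2) = 3
since m = R²·82 − 3²:  R² = (9 + 18441) / 82 = 225
R = √225 = 15  ⇒  r_B = 15 − 7 = 8

rB=8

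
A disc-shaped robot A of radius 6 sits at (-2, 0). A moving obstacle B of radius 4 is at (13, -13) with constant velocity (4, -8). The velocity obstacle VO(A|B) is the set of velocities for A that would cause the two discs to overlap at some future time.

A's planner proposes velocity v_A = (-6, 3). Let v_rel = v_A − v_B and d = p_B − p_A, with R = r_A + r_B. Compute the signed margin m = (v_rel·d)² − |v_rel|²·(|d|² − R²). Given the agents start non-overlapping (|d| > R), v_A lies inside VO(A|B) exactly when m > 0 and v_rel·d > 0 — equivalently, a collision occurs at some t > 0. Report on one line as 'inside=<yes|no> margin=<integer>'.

d = (15, -13),  |d|² = 394;  R = 6+4 = 10,  c = 394−10² = 294
v_rel = (-10, 11),  |v_rel|² = 221;  v_rel·d = (-10)·(15) + (11)·(-13) = -293
221·t² + 586·t + 294 = 0  ⇒  m = (-293)² − 221·294 = 20875
m = 20875 > 0,  v_rel·d = -293 < 0  ⇒  outside

inside=no margin=20875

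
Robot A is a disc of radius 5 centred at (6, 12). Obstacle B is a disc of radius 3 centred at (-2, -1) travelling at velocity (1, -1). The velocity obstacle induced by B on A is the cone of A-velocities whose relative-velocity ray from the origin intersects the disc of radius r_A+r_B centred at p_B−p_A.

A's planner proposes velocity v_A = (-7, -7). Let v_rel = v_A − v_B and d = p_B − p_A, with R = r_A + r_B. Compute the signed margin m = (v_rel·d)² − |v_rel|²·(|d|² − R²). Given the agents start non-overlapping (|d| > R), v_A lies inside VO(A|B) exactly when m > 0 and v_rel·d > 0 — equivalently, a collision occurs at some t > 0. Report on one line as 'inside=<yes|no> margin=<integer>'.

d = (-8, -13),  |d|² = 233;  R = 5+3 = 8,  c = 233−8² = 169
v_rel = (-8, -6),  |v_rel|² = 100;  v_rel·d = (-8)·(-8) + (-6)·(-13) = 142
100·t² − 284·t + 169 = 0  ⇒  m = 142² − 100·169 = 3264
m = 3264 > 0,  v_rel·d = 142 > 0  ⇒  inside

inside=yes margin=3264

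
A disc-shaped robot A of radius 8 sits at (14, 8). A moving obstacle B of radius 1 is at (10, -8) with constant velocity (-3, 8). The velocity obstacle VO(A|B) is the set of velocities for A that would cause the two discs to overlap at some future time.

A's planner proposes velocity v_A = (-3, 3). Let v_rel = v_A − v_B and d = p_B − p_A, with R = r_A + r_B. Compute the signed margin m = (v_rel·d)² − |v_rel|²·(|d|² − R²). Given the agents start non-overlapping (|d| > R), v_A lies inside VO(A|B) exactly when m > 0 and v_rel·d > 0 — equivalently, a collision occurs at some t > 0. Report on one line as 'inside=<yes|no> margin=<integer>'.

d = (-4, -16),  |d|² = 272;  R = 8+1 = 9,  c = 272−9² = 191
v_rel = (0, -5),  |v_rel|² = 25;  v_rel·d = (0)·(-4) + (-5)·(-16) = 80
25·t² − 160·t + 191 = 0  ⇒  m = 80² − 25·191 = 1625
m = 1625 > 0,  v_rel·d = 80 > 0  ⇒  inside

inside=yes margin=1625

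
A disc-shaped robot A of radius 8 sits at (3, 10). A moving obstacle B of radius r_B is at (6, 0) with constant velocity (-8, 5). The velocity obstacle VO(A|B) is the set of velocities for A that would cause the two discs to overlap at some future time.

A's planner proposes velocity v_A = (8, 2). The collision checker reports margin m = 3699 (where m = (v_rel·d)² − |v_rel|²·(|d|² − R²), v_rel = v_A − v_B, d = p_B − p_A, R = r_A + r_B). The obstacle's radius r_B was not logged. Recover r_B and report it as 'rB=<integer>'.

m = 3699
d = (3, -10);  v_rel = (16, -3),  |v_rel|² = 265
v_rel×d = (16)·(-10) − (-3)·(3) = -151
since m = R²·265 − (-151)²:  R² = (22801 + 3699) / 265 = 100
R = √100 = 10  ⇒  r_B = 10 − 8 = 2

rB=2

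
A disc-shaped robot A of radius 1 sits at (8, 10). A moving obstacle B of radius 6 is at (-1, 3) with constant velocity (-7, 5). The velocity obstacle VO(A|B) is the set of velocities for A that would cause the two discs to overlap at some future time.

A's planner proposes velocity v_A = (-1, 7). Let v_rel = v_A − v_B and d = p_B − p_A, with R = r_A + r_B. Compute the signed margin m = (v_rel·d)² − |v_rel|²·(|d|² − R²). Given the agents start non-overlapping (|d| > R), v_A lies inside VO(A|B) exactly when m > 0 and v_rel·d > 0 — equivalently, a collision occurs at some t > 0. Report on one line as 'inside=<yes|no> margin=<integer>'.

d = (-9, -7),  |d|² = 130;  R = 1+6 = 7,  c = 130−7² = 81
v_rel = (6, 2),  |v_rel|² = 40;  v_rel·d = (6)·(-9) + (2)·(-7) = -68
40·t² + 136·t + 81 = 0  ⇒  m = (-68)² − 40·81 = 1384
m = 1384 > 0,  v_rel·d = -68 < 0  ⇒  outside

inside=no margin=1384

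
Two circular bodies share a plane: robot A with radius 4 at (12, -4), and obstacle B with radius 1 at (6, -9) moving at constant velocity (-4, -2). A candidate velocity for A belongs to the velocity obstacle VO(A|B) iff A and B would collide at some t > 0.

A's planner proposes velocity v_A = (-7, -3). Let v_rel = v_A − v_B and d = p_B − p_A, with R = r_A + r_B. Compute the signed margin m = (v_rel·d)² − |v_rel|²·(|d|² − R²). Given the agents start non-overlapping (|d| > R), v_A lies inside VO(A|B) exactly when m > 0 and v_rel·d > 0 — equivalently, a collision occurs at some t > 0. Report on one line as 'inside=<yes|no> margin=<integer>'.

d = (-6, -5),  |d|² = 61;  R = 4+1 = 5,  c = 61−5² = 36
v_rel = (-3, -1),  |v_rel|² = 10;  v_rel·d = (-3)·(-6) + (-1)·(-5) = 23
10·t² − 46·t + 36 = 0  ⇒  m = 23² − 10·36 = 169
m = 169 > 0,  v_rel·d = 23 > 0  ⇒  inside

inside=yes margin=169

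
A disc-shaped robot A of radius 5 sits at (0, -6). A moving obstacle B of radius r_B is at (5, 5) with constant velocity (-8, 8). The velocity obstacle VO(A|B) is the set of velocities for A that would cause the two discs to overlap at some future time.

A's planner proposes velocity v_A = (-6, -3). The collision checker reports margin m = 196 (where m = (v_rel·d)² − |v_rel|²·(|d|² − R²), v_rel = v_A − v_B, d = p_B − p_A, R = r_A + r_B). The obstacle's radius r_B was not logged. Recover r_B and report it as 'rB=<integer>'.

m = 196
d = (5, 11);  v_rel = (2, -11),  |v_rel|² = 125
v_rel×d = (2)·(11) − (-11)·(5) = 77
since m = R²·125 − 77²:  R² = (5929 + 196) / 125 = 49
R = √49 = 7  ⇒  r_B = 7 − 5 = 2

rB=2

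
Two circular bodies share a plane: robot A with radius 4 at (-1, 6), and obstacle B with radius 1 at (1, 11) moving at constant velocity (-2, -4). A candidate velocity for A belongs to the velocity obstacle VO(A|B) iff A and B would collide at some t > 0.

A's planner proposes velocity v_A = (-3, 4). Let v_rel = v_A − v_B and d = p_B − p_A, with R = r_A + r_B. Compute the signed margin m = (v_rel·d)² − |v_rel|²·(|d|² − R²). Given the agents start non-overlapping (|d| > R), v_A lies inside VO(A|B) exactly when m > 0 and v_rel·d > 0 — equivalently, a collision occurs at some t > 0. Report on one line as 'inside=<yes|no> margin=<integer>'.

d = (2, 5),  |d|² = 29;  R = 4+1 = 5,  c = 29−5² = 4
v_rel = (-1, 8),  |v_rel|² = 65;  v_rel·d = (-1)·(2) + (8)·(5) = 38
65·t² − 76·t + 4 = 0  ⇒  m = 38² − 65·4 = 1184
m = 1184 > 0,  v_rel·d = 38 > 0  ⇒  inside

inside=yes margin=1184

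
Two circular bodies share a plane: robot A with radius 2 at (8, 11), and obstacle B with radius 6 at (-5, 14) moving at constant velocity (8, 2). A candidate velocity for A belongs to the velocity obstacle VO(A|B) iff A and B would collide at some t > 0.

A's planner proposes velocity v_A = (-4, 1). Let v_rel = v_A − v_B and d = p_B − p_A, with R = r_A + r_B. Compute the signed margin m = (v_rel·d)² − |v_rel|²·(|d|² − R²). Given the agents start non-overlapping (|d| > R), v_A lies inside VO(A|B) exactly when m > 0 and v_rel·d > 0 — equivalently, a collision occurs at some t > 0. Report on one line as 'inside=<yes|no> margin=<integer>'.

d = (-13, 3),  |d|² = 178;  R = 2+6 = 8,  c = 178−8² = 114
v_rel = (-12, -1),  |v_rel|² = 145;  v_rel·d = (-12)·(-13) + (-1)·(3) = 153
145·t² − 306·t + 114 = 0  ⇒  m = 153² − 145·114 = 6879
m = 6879 > 0,  v_rel·d = 153 > 0  ⇒  inside

inside=yes margin=6879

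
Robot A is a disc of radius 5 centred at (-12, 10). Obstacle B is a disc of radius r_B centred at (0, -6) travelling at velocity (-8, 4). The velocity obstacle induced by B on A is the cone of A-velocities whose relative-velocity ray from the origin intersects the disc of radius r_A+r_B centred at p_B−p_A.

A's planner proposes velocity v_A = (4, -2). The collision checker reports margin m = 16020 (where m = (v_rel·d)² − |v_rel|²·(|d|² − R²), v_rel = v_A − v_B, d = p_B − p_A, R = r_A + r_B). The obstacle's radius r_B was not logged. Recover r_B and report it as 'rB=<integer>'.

m = 16020
d = (12, -16);  v_rel = (12, -6),  |v_rel|² = 180
v_rel×d = (12)·(-16) − (-6)·(12) = -120
since m = R²·180 − (-120)²:  R² = (14400 + 16020) / 180 = 169
R = √169 = 13  ⇒  r_B = 13 − 5 = 8

rB=8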